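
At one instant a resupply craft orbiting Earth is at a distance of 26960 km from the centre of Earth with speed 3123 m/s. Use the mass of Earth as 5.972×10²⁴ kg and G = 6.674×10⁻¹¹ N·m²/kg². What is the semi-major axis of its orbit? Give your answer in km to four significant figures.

μ = GM = 6.674×10⁻¹¹ × 5.972×10²⁴ = 3.986×10¹⁴ m³/s².
r = 2.696×10⁷ m.
Vis-viva rearranged: 1/a = 2/r − v²/μ = 7.418×10⁻⁸ − 2.447×10⁻⁸ = 4.971×10⁻⁸ m⁻¹.
a = 2.012×10⁷ m = 20115 km.

a ≈ 20120 km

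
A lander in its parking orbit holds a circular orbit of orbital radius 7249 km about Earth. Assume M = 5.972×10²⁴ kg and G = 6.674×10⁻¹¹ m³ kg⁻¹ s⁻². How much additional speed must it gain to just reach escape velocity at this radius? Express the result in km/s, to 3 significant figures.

μ = GM = 6.674×10⁻¹¹ × 5.972×10²⁴ = 3.986×10¹⁴ m³/s².
r = 7249 km = 7.249×10⁶ m.
Circular speed v_c = √(μ/r) = 7415 m/s.
Escape speed v_esc = √(2μ/r) = √2 × v_c = 10490 m/s.
Δv = v_esc − v_c = 3071 m/s = 3.071 km/s.

Δv ≈ 3.07 km/s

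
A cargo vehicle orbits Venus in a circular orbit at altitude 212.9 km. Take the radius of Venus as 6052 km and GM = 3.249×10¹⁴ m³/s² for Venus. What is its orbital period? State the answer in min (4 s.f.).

T ≈ 91.10 min

r = 6052 + 212.9 = 6264.9 km = 6.2649×10⁶ m.
Kepler's third law: T = 2π√(r³/μ) = 2π√((6.265×10⁶)³ / 3.249×10¹⁴).
r³/μ = 7.568×10⁵ s², so T = 2π × 8.700×10² = 5.466×10³ s.
Converting: 5.466×10³ s ÷ 60.00 = 91.10 min.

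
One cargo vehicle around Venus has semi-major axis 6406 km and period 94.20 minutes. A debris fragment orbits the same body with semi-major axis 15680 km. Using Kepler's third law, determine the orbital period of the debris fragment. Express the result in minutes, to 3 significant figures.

T₂ ≈ 361 minutes

Kepler's third law: T² ∝ a³, so T₂ = T₁ (a₂/a₁)^(3/2).
a₂/a₁ = 2.448, (a₂/a₁)^(3/2) = 3.829.
T₂ = 94.20 × 3.829 = 360.7 minutes.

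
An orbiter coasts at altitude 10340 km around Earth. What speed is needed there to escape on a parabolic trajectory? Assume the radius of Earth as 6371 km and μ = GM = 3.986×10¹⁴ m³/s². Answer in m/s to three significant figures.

v_esc ≈ 6910 m/s

r = 6371 + 10340 = 16711 km = 1.6711×10⁷ m.
Escape speed v_esc = √(2μ/r) = √(2 × 3.986×10¹⁴ / 1.671×10⁷) = √(4.771×10⁷) = 6907 m/s.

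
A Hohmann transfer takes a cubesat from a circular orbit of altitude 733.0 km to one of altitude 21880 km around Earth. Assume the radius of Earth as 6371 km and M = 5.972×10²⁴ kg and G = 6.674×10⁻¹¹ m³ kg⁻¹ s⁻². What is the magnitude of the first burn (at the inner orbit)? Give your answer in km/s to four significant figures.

Δv ≈ 1.979 km/s

μ = GM = 6.674×10⁻¹¹ × 5.972×10²⁴ = 3.986×10¹⁴ m³/s².
r₁ = 6371 + 733.0 = 7104.0 km = 7.1040×10⁶ m.
r₂ = 6371 + 21880 = 28251 km = 2.8251×10⁷ m.
Transfer ellipse a_t = (r₁ + r₂)/2 = 1.768×10⁷ m.
At r₁: circular v_c1 = √(μ/r₁) = 7490 m/s; transfer-perigee v_p = √[μ(2/r₁ − 1/a_t)] = 9469 m/s.
Δv₁ = v_p − v_c1 = 1979 m/s.
= 1.979 km/s.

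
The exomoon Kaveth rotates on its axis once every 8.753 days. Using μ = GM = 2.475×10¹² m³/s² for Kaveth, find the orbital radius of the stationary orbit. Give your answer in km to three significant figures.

T = 8.753 days = 7.563×10⁵ s.
A synchronous orbit has period T, so by Kepler's third law a = (μT²/4π²)^(1/3).
μT²/4π² = 2.475×10¹² × (7.563×10⁵)² / 39.48 = 3.586×10²² m³.
a = 3.298×10⁷ m = 32975 km.

r_sync ≈ 33000 km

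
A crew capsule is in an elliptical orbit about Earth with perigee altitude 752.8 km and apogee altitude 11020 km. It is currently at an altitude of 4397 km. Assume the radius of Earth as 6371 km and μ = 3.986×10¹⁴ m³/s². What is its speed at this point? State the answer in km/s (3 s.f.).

v ≈ 6.44 km/s

r_p = 6371 + 752.8 = 7123.8 km = 7.1238×10⁶ m.
r_a = 6371 + 11020 = 17391 km = 1.7391×10⁷ m.
r = 6371 + 4397 = 10768 km = 1.077×10⁷ m.
Semi-major axis a = (r_p + r_a)/2 = 12257 km = 1.226×10⁷ m.
Vis-viva: v² = μ(2/r − 1/a) = 3.986×10¹⁴ × (1.857×10⁻⁷ − 8.158×10⁻⁸) = 4.152×10⁷ m²/s².
v = 6443 m/s = 6.443 km/s.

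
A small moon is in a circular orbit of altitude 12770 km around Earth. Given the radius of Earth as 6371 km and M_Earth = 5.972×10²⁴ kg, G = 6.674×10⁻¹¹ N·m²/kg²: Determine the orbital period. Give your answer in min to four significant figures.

μ = GM = 6.674×10⁻¹¹ × 5.972×10²⁴ = 3.986×10¹⁴ m³/s².
r = 6371 + 12770 = 19141 km = 1.9141×10⁷ m.
Kepler's third law: T = 2π√(r³/μ) = 2π√((1.914×10⁷)³ / 3.986×10¹⁴).
r³/μ = 1.759×10⁷ s², so T = 2π × 4.195×10³ = 2.636×10⁴ s.
Converting: 2.636×10⁴ s ÷ 60.00 = 439.3 min.

T ≈ 439.3 min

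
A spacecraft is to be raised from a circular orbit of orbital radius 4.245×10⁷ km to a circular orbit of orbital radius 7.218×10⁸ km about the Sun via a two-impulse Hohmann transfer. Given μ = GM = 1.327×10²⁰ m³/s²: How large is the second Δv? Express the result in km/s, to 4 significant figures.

Δv ≈ 9.040 km/s

r₁ = 4.245×10⁷ km = 4.245×10¹⁰ m.
r₂ = 7.218×10⁸ km = 7.218×10¹¹ m.
Transfer ellipse a_t = (r₁ + r₂)/2 = 3.821×10¹¹ m.
At r₁: circular v_c1 = √(μ/r₁) = 55910 m/s; transfer-perihelion v_p = √[μ(2/r₁ − 1/a_t)] = 76840 m/s.
At r₂: circular v_c2 = √(μ/r₂) = 13560 m/s; transfer-aphelion v_a = √[μ(2/r₂ − 1/a_t)] = 4519 m/s.
Δv₂ = v_c2 − v_a = 9040 m/s.
= 9.040 km/s.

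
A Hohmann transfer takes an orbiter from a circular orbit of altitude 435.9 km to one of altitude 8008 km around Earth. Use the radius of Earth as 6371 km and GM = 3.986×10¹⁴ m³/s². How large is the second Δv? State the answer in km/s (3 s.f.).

r₁ = 6371 + 435.9 = 6806.9 km = 6.8069×10⁶ m.
r₂ = 6371 + 8008 = 14379 km = 1.4379×10⁷ m.
Transfer ellipse a_t = (r₁ + r₂)/2 = 1.059×10⁷ m.
At r₁: circular v_c1 = √(μ/r₁) = 7652 m/s; transfer-perigee v_p = √[μ(2/r₁ − 1/a_t)] = 8916 m/s.
At r₂: circular v_c2 = √(μ/r₂) = 5265 m/s; transfer-apogee v_a = √[μ(2/r₂ − 1/a_t)] = 4221 m/s.
Δv₂ = v_c2 − v_a = 1045 m/s.
= 1.045 km/s.

Δv ≈ 1.04 km/s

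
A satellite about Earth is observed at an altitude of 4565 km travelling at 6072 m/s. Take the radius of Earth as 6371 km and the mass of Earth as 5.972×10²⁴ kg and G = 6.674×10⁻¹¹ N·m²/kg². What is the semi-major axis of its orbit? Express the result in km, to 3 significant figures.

μ = GM = 6.674×10⁻¹¹ × 5.972×10²⁴ = 3.986×10¹⁴ m³/s².
r = 6371 + 4565 = 10936 km = 1.094×10⁷ m.
Specific orbital energy ε = v²/2 − μ/r = (6072)²/2 − 3.986×10¹⁴/1.094×10⁷ = -1.801×10⁷ J/kg.
Since ε = −μ/(2a), a = −μ/(2ε) = 1.106×10⁷ m = 11065 km.

a ≈ 11100 km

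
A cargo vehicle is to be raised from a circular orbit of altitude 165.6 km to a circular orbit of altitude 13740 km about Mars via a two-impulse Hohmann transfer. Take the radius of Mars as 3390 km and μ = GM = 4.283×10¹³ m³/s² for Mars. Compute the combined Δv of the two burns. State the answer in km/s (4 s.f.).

Δv_total ≈ 1.650 km/s

r₁ = 3390 + 165.6 = 3555.6 km = 3.5556×10⁶ m.
r₂ = 3390 + 13740 = 17130 km = 1.7130×10⁷ m.
Transfer ellipse a_t = (r₁ + r₂)/2 = 1.034×10⁷ m.
At r₁: circular v_c1 = √(μ/r₁) = 3471 m/s; transfer-periapsis v_p = √[μ(2/r₁ − 1/a_t)] = 4467 m/s.
Δv₁ = v_p − v_c1 = 995.9 m/s.
At r₂: circular v_c2 = √(μ/r₂) = 1581 m/s; transfer-apoapsis v_a = √[μ(2/r₂ − 1/a_t)] = 927.1 m/s.
Δv₂ = v_c2 − v_a = 654.1 m/s.
Total Δv = Δv₁ + Δv₂ = 1650 m/s = 1.650 km/s.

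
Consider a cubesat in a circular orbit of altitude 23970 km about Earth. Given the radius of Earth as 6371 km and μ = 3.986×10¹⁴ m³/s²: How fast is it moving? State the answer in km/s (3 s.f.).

r = 6371 + 23970 = 30341 km = 3.0341×10⁷ m.
For a circular orbit v = √(μ/r) = √(3.986×10¹⁴ / 3.034×10⁷) = √(1.314×10⁷) = 3625 m/s.
That is 3.625 km/s.

v ≈ 3.62 km/s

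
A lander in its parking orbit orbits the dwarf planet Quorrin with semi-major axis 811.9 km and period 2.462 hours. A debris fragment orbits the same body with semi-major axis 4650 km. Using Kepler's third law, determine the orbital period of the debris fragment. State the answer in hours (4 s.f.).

T₂ ≈ 33.75 hours

Kepler's third law: T² ∝ a³, so T₂ = T₁ (a₂/a₁)^(3/2).
a₂/a₁ = 5.727, (a₂/a₁)^(3/2) = 13.71.
T₂ = 2.462 × 13.71 = 33.75 hours.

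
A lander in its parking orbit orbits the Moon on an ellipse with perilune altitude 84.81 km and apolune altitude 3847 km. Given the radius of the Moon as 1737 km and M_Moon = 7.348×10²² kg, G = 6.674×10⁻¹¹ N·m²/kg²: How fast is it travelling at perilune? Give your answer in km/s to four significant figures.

v ≈ 2.015 km/s

μ = GM = 6.674×10⁻¹¹ × 7.348×10²² = 4.904×10¹² m³/s².
r_p = 1737 + 84.81 = 1821.8 km = 1.8218×10⁶ m.
r_a = 1737 + 3847 = 5584.0 km = 5.5840×10⁶ m.
Semi-major axis a = (r_p + r_a)/2 = 3702.9 km = 3.703×10⁶ m.
Vis-viva: v² = μ(2/r − 1/a) = 4.904×10¹² × (1.098×10⁻⁶ − 2.701×10⁻⁷) = 4.059×10⁶ m²/s².
v = 2015 m/s = 2.015 km/s.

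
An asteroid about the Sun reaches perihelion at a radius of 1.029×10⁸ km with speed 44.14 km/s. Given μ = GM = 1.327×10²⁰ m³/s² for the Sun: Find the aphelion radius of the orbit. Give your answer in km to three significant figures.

r_p = 1.029×10¹¹ m.
Specific energy ε = v²/2 − μ/r = -3.154×10⁸ J/kg, so a = −μ/(2ε) = 2.103×10¹¹ m.
The apsides satisfy r_p + r_a = 2a, so the aphelion radius is 2a − r_p = 3.178×10¹¹ m = 3.1779×10⁸ km.

aphelion radius ≈ 3.18×10⁸ km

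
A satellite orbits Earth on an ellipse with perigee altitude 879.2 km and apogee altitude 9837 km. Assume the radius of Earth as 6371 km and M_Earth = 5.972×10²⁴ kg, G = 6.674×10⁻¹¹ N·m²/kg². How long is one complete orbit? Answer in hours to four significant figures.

μ = GM = 6.674×10⁻¹¹ × 5.972×10²⁴ = 3.986×10¹⁴ m³/s².
r_p = 6371 + 879.2 = 7250.2 km = 7.2502×10⁶ m.
r_a = 6371 + 9837 = 16208 km = 1.6208×10⁷ m.
Semi-major axis a = (r_p + r_a)/2 = (7250.2 + 16208)/2 = 11729 km = 1.173×10⁷ m.
By Kepler's third law T = 2π√(a³/μ) = 2π × 2.012×10³ = 1.264×10⁴ s.
= 3.512 hours.

T ≈ 3.512 hours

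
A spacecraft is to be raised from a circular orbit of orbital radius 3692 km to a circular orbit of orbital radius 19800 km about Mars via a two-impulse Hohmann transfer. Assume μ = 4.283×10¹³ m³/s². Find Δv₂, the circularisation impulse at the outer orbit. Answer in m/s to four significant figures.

Δv ≈ 646.2 m/s

r₁ = 3692 km = 3.692×10⁶ m.
r₂ = 19800 km = 1.980×10⁷ m.
Transfer ellipse a_t = (r₁ + r₂)/2 = 1.175×10⁷ m.
At r₁: circular v_c1 = √(μ/r₁) = 3406 m/s; transfer-periapsis v_p = √[μ(2/r₁ − 1/a_t)] = 4422 m/s.
At r₂: circular v_c2 = √(μ/r₂) = 1471 m/s; transfer-apoapsis v_a = √[μ(2/r₂ − 1/a_t)] = 824.6 m/s.
Δv₂ = v_c2 − v_a = 646.2 m/s.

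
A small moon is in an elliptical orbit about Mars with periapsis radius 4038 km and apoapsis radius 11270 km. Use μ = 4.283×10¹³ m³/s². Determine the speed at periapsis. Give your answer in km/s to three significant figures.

Semi-major axis a = (r_p + r_a)/2 = 7654.0 km = 7.654×10⁶ m.
Vis-viva: v² = μ(2/r − 1/a) = 4.283×10¹³ × (4.953×10⁻⁷ − 1.307×10⁻⁷) = 1.562×10⁷ m²/s².
v = 3952 m/s = 3.952 km/s.

v ≈ 3.95 km/s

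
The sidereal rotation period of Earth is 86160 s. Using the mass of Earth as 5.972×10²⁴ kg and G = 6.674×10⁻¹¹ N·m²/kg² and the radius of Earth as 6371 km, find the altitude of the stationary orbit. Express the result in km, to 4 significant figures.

h_sync ≈ 35790 km

μ = GM = 6.674×10⁻¹¹ × 5.972×10²⁴ = 3.986×10¹⁴ m³/s².
A synchronous orbit has period T, so by Kepler's third law a = (μT²/4π²)^(1/3).
μT²/4π² = 3.986×10¹⁴ × (8.616×10⁴)² / 39.48 = 7.495×10²² m³.
a = 4.216×10⁷ m = 42162 km.
Altitude h = a − R = 42162 − 6371 = 35791 km.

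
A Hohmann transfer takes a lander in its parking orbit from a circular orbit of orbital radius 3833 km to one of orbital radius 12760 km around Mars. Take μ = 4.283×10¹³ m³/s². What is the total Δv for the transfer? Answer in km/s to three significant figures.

r₁ = 3833 km = 3.833×10⁶ m.
r₂ = 12760 km = 1.276×10⁷ m.
Transfer ellipse a_t = (r₁ + r₂)/2 = 8.296×10⁶ m.
At r₁: circular v_c1 = √(μ/r₁) = 3343 m/s; transfer-periapsis v_p = √[μ(2/r₁ − 1/a_t)] = 4146 m/s.
Δv₁ = v_p − v_c1 = 802.8 m/s.
At r₂: circular v_c2 = √(μ/r₂) = 1832 m/s; transfer-apoapsis v_a = √[μ(2/r₂ − 1/a_t)] = 1245 m/s.
Δv₂ = v_c2 − v_a = 586.8 m/s.
Total Δv = Δv₁ + Δv₂ = 1390 m/s = 1.390 km/s.

Δv_total ≈ 1.39 km/s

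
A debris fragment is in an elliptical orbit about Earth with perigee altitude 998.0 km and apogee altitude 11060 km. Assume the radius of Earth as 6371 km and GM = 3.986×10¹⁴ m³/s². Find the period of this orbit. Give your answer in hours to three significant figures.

T ≈ 3.82 hours

r_p = 6371 + 998.0 = 7369.0 km = 7.3690×10⁶ m.
r_a = 6371 + 11060 = 17431 km = 1.7431×10⁷ m.
Semi-major axis a = (r_p + r_a)/2 = (7369.0 + 17431)/2 = 12400 km = 1.240×10⁷ m.
By Kepler's third law T = 2π√(a³/μ) = 2π × 2.187×10³ = 1.374×10⁴ s.
= 3.817 hours.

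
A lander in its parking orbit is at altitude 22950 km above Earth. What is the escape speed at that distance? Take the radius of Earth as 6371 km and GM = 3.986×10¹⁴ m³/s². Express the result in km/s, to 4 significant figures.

v_esc ≈ 5.214 km/s

r = 6371 + 22950 = 29321 km = 2.9321×10⁷ m.
Escape speed v_esc = √(2μ/r) = √(2 × 3.986×10¹⁴ / 2.932×10⁷) = √(2.719×10⁷) = 5214 m/s.
= 5.214 km/s.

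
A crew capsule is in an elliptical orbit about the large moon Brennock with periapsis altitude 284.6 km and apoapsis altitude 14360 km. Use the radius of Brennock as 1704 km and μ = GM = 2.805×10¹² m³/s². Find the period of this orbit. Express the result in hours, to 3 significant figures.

r_p = 1704 + 284.6 = 1988.6 km = 1.9886×10⁶ m.
r_a = 1704 + 14360 = 16064 km = 1.6064×10⁷ m.
Semi-major axis a = (r_p + r_a)/2 = (1988.6 + 16064)/2 = 9026.3 km = 9.026×10⁶ m.
By Kepler's third law T = 2π√(a³/μ) = 2π × 1.619×10⁴ = 1.017×10⁵ s.
= 28.26 hours.

T ≈ 28.3 hours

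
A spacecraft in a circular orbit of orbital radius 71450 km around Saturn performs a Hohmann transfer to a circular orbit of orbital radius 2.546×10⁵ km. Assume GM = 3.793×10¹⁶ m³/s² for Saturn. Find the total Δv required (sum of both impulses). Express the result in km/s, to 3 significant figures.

Δv_total ≈ 9.88 km/s

r₁ = 71450 km = 7.145×10⁷ m.
r₂ = 2.546×10⁵ km = 2.546×10⁸ m.
Transfer ellipse a_t = (r₁ + r₂)/2 = 1.630×10⁸ m.
At r₁: circular v_c1 = √(μ/r₁) = 23040 m/s; transfer-perikrone v_p = √[μ(2/r₁ − 1/a_t)] = 28790 m/s.
Δv₁ = v_p − v_c1 = 5753 m/s.
At r₂: circular v_c2 = √(μ/r₂) = 12210 m/s; transfer-apokrone v_a = √[μ(2/r₂ − 1/a_t)] = 8080 m/s.
Δv₂ = v_c2 − v_a = 4125 m/s.
Total Δv = Δv₁ + Δv₂ = 9878 m/s = 9.878 km/s.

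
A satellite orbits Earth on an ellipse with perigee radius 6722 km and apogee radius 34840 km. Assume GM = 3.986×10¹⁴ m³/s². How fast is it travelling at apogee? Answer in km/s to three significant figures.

v ≈ 1.92 km/s

Semi-major axis a = (r_p + r_a)/2 = 20781 km = 2.078×10⁷ m.
Vis-viva: v² = μ(2/r − 1/a) = 3.986×10¹⁴ × (5.741×10⁻⁸ − 4.812×10⁻⁸) = 3.701×10⁶ m²/s².
v = 1924 m/s = 1.924 km/s.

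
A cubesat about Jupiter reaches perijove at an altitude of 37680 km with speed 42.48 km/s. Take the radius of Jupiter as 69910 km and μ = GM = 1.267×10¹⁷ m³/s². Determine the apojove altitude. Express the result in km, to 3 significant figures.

r_p = 69910 + 37680 = 1.0759×10⁵ km = 1.076×10⁸ m.
Specific energy ε = v²/2 − μ/r = -2.753×10⁸ J/kg, so a = −μ/(2ε) = 2.301×10⁸ m.
The apsides satisfy r_p + r_a = 2a, so the apojove radius is 2a − r_p = 3.526×10⁸ m = 3.5256×10⁵ km.
Apojove altitude = 3.5256×10⁵ − 69910 = 2.8265×10⁵ km.

apojove altitude ≈ 2.83×10⁵ km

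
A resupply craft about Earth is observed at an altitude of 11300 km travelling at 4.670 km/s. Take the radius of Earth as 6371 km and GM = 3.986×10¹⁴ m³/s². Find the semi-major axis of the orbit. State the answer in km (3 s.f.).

a ≈ 17100 km

r = 6371 + 11300 = 17671 km = 1.767×10⁷ m.
Specific orbital energy ε = v²/2 − μ/r = (4670)²/2 − 3.986×10¹⁴/1.767×10⁷ = -1.165×10⁷ J/kg.
Since ε = −μ/(2a), a = −μ/(2ε) = 1.710×10⁷ m = 17104 km.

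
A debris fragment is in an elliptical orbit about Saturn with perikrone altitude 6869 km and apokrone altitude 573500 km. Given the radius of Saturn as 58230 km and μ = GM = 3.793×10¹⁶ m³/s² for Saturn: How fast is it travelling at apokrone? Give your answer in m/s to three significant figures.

r_p = 58230 + 6869 = 65099 km = 6.5099×10⁷ m.
r_a = 58230 + 573500 = 631730 km = 6.3173×10⁸ m.
Semi-major axis a = (r_p + r_a)/2 = 3.4841×10⁵ km = 3.484×10⁸ m.
Vis-viva: v² = μ(2/r − 1/a) = 3.793×10¹⁶ × (3.166×10⁻⁹ − 2.870×10⁻⁹) = 1.122×10⁷ m²/s².
v = 3349 m/s.

v ≈ 3350 m/s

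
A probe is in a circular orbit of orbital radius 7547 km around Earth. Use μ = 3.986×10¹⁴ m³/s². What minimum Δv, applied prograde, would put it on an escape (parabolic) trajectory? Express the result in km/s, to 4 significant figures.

r = 7547 km = 7.547×10⁶ m.
Circular speed v_c = √(μ/r) = 7267 m/s.
Escape speed v_esc = √(2μ/r) = √2 × v_c = 10280 m/s.
Δv = v_esc − v_c = 3010 m/s = 3.010 km/s.

Δv ≈ 3.010 km/s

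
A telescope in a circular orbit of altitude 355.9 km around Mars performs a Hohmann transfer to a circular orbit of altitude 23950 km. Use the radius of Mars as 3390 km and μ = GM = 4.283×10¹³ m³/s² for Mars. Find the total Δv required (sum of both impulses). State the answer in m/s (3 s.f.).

r₁ = 3390 + 355.9 = 3745.9 km = 3.7459×10⁶ m.
r₂ = 3390 + 23950 = 27340 km = 2.7340×10⁷ m.
Transfer ellipse a_t = (r₁ + r₂)/2 = 1.554×10⁷ m.
At r₁: circular v_c1 = √(μ/r₁) = 3381 m/s; transfer-periapsis v_p = √[μ(2/r₁ − 1/a_t)] = 4485 m/s.
Δv₁ = v_p − v_c1 = 1103 m/s.
At r₂: circular v_c2 = √(μ/r₂) = 1252 m/s; transfer-apoapsis v_a = √[μ(2/r₂ − 1/a_t)] = 614.4 m/s.
Δv₂ = v_c2 − v_a = 637.2 m/s.
Total Δv = Δv₁ + Δv₂ = 1740 m/s.

Δv_total ≈ 1740 m/s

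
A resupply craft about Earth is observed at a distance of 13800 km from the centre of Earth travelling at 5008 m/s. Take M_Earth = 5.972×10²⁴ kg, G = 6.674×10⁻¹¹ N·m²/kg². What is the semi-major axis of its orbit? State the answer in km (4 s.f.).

μ = GM = 6.674×10⁻¹¹ × 5.972×10²⁴ = 3.986×10¹⁴ m³/s².
r = 1.380×10⁷ m.
Specific orbital energy ε = v²/2 − μ/r = (5008)²/2 − 3.986×10¹⁴/1.380×10⁷ = -1.634×10⁷ J/kg.
Since ε = −μ/(2a), a = −μ/(2ε) = 1.219×10⁷ m = 12195 km.

a ≈ 12190 km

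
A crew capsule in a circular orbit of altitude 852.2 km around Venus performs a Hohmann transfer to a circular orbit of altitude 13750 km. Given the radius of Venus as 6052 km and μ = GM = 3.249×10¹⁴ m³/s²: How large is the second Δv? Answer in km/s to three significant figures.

Δv ≈ 1.14 km/s

r₁ = 6052 + 852.2 = 6904.2 km = 6.9042×10⁶ m.
r₂ = 6052 + 13750 = 19802 km = 1.9802×10⁷ m.
Transfer ellipse a_t = (r₁ + r₂)/2 = 1.335×10⁷ m.
At r₁: circular v_c1 = √(μ/r₁) = 6860 m/s; transfer-periapsis v_p = √[μ(2/r₁ − 1/a_t)] = 8354 m/s.
At r₂: circular v_c2 = √(μ/r₂) = 4051 m/s; transfer-apoapsis v_a = √[μ(2/r₂ − 1/a_t)] = 2913 m/s.
Δv₂ = v_c2 − v_a = 1138 m/s.
= 1.138 km/s.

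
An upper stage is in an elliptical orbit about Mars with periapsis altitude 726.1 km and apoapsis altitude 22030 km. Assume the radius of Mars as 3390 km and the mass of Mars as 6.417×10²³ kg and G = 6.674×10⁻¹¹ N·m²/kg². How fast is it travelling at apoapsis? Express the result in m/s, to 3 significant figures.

μ = GM = 6.674×10⁻¹¹ × 6.417×10²³ = 4.283×10¹³ m³/s².
r_p = 3390 + 726.1 = 4116.1 km = 4.1161×10⁶ m.
r_a = 3390 + 22030 = 25420 km = 2.5420×10⁷ m.
Semi-major axis a = (r_p + r_a)/2 = 14768 km = 1.477×10⁷ m.
Vis-viva: v² = μ(2/r − 1/a) = 4.283×10¹³ × (7.868×10⁻⁸ − 6.771×10⁻⁸) = 4.696×10⁵ m²/s².
v = 685.3 m/s.

v ≈ 685 m/s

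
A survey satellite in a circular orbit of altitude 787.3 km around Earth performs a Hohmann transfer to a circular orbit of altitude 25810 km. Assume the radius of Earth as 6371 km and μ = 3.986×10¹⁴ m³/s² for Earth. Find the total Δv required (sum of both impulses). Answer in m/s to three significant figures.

Δv_total ≈ 3480 m/s

r₁ = 6371 + 787.3 = 7158.3 km = 7.1583×10⁶ m.
r₂ = 6371 + 25810 = 32181 km = 3.2181×10⁷ m.
Transfer ellipse a_t = (r₁ + r₂)/2 = 1.967×10⁷ m.
At r₁: circular v_c1 = √(μ/r₁) = 7462 m/s; transfer-perigee v_p = √[μ(2/r₁ − 1/a_t)] = 9545 m/s.
Δv₁ = v_p − v_c1 = 2083 m/s.
At r₂: circular v_c2 = √(μ/r₂) = 3519 m/s; transfer-apogee v_a = √[μ(2/r₂ − 1/a_t)] = 2123 m/s.
Δv₂ = v_c2 − v_a = 1396 m/s.
Total Δv = Δv₁ + Δv₂ = 3479 m/s.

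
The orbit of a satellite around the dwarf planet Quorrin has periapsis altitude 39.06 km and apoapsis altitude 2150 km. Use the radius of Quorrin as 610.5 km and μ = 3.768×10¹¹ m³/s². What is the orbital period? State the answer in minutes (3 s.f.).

T ≈ 380 minutes

r_p = 610.5 + 39.06 = 649.56 km = 6.4956×10⁵ m.
r_a = 610.5 + 2150 = 2760.5 km = 2.7605×10⁶ m.
Semi-major axis a = (r_p + r_a)/2 = (649.56 + 2760.5)/2 = 1705.0 km = 1.705×10⁶ m.
By Kepler's third law T = 2π√(a³/μ) = 2π × 3.627×10³ = 2.279×10⁴ s.
= 379.8 minutes.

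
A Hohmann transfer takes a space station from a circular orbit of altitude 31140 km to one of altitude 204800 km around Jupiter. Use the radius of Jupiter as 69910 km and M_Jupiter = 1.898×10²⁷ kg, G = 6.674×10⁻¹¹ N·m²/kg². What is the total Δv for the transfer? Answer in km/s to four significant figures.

μ = GM = 6.674×10⁻¹¹ × 1.898×10²⁷ = 1.267×10¹⁷ m³/s².
r₁ = 69910 + 31140 = 101050 km = 1.0105×10⁸ m.
r₂ = 69910 + 204800 = 274710 km = 2.7471×10⁸ m.
Transfer ellipse a_t = (r₁ + r₂)/2 = 1.879×10⁸ m.
At r₁: circular v_c1 = √(μ/r₁) = 35410 m/s; transfer-perijove v_p = √[μ(2/r₁ − 1/a_t)] = 42810 m/s.
Δv₁ = v_p − v_c1 = 7407 m/s.
At r₂: circular v_c2 = √(μ/r₂) = 21470 m/s; transfer-apojove v_a = √[μ(2/r₂ − 1/a_t)] = 15750 m/s.
Δv₂ = v_c2 − v_a = 5725 m/s.
Total Δv = Δv₁ + Δv₂ = 13130 m/s = 13.13 km/s.

Δv_total ≈ 13.13 km/s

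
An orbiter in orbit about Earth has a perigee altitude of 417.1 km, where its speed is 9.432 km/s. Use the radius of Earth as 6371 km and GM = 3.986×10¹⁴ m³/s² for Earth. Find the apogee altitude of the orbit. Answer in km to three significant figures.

apogee altitude ≈ 14800 km

r_p = 6371 + 417.1 = 6788.1 km = 6.788×10⁶ m.
Specific energy ε = v²/2 − μ/r = -1.424×10⁷ J/kg, so a = −μ/(2ε) = 1.400×10⁷ m.
The apsides satisfy r_p + r_a = 2a, so the apogee radius is 2a − r_p = 2.121×10⁷ m = 21205 km.
Apogee altitude = 21205 − 6371 = 14834 km.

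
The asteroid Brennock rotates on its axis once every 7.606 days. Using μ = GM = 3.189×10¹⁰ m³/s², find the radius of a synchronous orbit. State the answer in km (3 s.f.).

T = 7.606 days = 6.572×10⁵ s.
A synchronous orbit has period T, so by Kepler's third law a = (μT²/4π²)^(1/3).
μT²/4π² = 3.189×10¹⁰ × (6.572×10⁵)² / 39.48 = 3.488×10²⁰ m³.
a = 7.040×10⁶ m = 7039.6 km.

r_sync ≈ 7040 km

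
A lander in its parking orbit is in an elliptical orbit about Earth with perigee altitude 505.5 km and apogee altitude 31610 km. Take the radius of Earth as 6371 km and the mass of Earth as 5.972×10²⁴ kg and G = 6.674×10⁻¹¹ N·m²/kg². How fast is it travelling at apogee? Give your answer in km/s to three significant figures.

v ≈ 1.79 km/s

μ = GM = 6.674×10⁻¹¹ × 5.972×10²⁴ = 3.986×10¹⁴ m³/s².
r_p = 6371 + 505.5 = 6876.5 km = 6.8765×10⁶ m.
r_a = 6371 + 31610 = 37981 km = 3.7981×10⁷ m.
Semi-major axis a = (r_p + r_a)/2 = 22429 km = 2.243×10⁷ m.
Vis-viva: v² = μ(2/r − 1/a) = 3.986×10¹⁴ × (5.266×10⁻⁸ − 4.459×10⁻⁸) = 3.217×10⁶ m²/s².
v = 1794 m/s = 1.794 km/s.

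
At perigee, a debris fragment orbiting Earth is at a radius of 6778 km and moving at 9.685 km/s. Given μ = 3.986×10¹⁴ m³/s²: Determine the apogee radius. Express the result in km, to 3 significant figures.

r_p = 6.778×10⁶ m.
Specific energy ε = v²/2 − μ/r = -1.191×10⁷ J/kg, so a = −μ/(2ε) = 1.674×10⁷ m.
The apsides satisfy r_p + r_a = 2a, so the apogee radius is 2a − r_p = 2.669×10⁷ m = 26694 km.

apogee radius ≈ 26700 km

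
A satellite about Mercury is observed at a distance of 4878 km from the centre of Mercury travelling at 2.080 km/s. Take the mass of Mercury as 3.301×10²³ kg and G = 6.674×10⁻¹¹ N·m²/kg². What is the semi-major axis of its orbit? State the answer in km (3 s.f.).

μ = GM = 6.674×10⁻¹¹ × 3.301×10²³ = 2.203×10¹³ m³/s².
r = 4.878×10⁶ m.
Vis-viva rearranged: 1/a = 2/r − v²/μ = 4.100×10⁻⁷ − 1.964×10⁻⁷ = 2.136×10⁻⁷ m⁻¹.
a = 4.681×10⁶ m = 4681.1 km.

a ≈ 4680 km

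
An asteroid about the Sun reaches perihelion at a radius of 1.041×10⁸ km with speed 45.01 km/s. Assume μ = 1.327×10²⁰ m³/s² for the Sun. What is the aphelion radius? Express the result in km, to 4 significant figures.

r_p = 1.041×10¹¹ m.
Specific energy ε = v²/2 − μ/r = -2.618×10⁸ J/kg, so a = −μ/(2ε) = 2.535×10¹¹ m.
The apsides satisfy r_p + r_a = 2a, so the aphelion radius is 2a − r_p = 4.028×10¹¹ m = 4.0280×10⁸ km.

aphelion radius ≈ 4.028×10⁸ km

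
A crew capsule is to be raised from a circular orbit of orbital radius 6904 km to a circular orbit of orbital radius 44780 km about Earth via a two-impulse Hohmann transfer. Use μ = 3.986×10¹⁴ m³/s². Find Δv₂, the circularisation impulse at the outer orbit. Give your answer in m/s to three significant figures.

Δv ≈ 1440 m/s

r₁ = 6904 km = 6.904×10⁶ m.
r₂ = 44780 km = 4.478×10⁷ m.
Transfer ellipse a_t = (r₁ + r₂)/2 = 2.584×10⁷ m.
At r₁: circular v_c1 = √(μ/r₁) = 7598 m/s; transfer-perigee v_p = √[μ(2/r₁ − 1/a_t)] = 10000 m/s.
At r₂: circular v_c2 = √(μ/r₂) = 2984 m/s; transfer-apogee v_a = √[μ(2/r₂ − 1/a_t)] = 1542 m/s.
Δv₂ = v_c2 − v_a = 1441 m/s.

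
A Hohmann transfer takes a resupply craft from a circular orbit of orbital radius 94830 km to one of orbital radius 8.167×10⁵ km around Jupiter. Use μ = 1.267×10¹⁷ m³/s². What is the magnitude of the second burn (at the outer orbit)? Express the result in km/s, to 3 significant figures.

Δv ≈ 6.77 km/s

r₁ = 94830 km = 9.483×10⁷ m.
r₂ = 8.167×10⁵ km = 8.167×10⁸ m.
Transfer ellipse a_t = (r₁ + r₂)/2 = 4.558×10⁸ m.
At r₁: circular v_c1 = √(μ/r₁) = 36550 m/s; transfer-perijove v_p = √[μ(2/r₁ − 1/a_t)] = 48930 m/s.
At r₂: circular v_c2 = √(μ/r₂) = 12460 m/s; transfer-apojove v_a = √[μ(2/r₂ − 1/a_t)] = 5681 m/s.
Δv₂ = v_c2 − v_a = 6774 m/s.
= 6.774 km/s.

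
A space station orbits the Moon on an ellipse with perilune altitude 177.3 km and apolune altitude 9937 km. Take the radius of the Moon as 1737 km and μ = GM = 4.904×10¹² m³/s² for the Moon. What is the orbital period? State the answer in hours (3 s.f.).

r_p = 1737 + 177.3 = 1914.3 km = 1.9143×10⁶ m.
r_a = 1737 + 9937 = 11674 km = 1.1674×10⁷ m.
Semi-major axis a = (r_p + r_a)/2 = (1914.3 + 11674)/2 = 6794.1 km = 6.794×10⁶ m.
By Kepler's third law T = 2π√(a³/μ) = 2π × 7.997×10³ = 5.025×10⁴ s.
= 13.96 hours.

T ≈ 14.0 hours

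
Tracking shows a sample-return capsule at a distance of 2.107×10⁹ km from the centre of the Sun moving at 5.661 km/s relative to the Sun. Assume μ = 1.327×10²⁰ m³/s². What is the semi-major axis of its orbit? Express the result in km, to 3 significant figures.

a ≈ 1.41×10⁹ km

r = 2.107×10¹² m.
Specific orbital energy ε = v²/2 − μ/r = (5661)²/2 − 1.327×10²⁰/2.107×10¹² = -4.696×10⁷ J/kg.
Since ε = −μ/(2a), a = −μ/(2ε) = 1.413×10¹² m = 1.4130×10⁹ km.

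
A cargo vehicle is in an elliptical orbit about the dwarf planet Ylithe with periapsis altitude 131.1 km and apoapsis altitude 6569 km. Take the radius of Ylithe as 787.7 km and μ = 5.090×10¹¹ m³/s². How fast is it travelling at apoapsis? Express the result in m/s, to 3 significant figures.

v ≈ 124 m/s

r_p = 787.7 + 131.1 = 918.80 km = 9.1880×10⁵ m.
r_a = 787.7 + 6569 = 7356.7 km = 7.3567×10⁶ m.
Semi-major axis a = (r_p + r_a)/2 = 4137.8 km = 4.138×10⁶ m.
Vis-viva: v² = μ(2/r − 1/a) = 5.090×10¹¹ × (2.719×10⁻⁷ − 2.417×10⁻⁷) = 1.536×10⁴ m²/s².
v = 123.9 m/s.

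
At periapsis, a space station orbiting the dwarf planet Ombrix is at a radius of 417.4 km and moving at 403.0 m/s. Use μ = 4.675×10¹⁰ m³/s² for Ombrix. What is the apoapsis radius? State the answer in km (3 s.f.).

apoapsis radius ≈ 1100 km

r_p = 4.174×10⁵ m.
Specific energy ε = v²/2 − μ/r = -3.080×10⁴ J/kg, so a = −μ/(2ε) = 7.590×10⁵ m.
The apsides satisfy r_p + r_a = 2a, so the apoapsis radius is 2a − r_p = 1.101×10⁶ m = 1100.5 km.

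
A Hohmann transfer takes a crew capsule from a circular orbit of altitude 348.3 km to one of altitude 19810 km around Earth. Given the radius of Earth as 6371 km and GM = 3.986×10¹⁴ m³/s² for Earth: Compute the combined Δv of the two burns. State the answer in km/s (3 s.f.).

Δv_total ≈ 3.42 km/s

r₁ = 6371 + 348.3 = 6719.3 km = 6.7193×10⁶ m.
r₂ = 6371 + 19810 = 26181 km = 2.6181×10⁷ m.
Transfer ellipse a_t = (r₁ + r₂)/2 = 1.645×10⁷ m.
At r₁: circular v_c1 = √(μ/r₁) = 7702 m/s; transfer-perigee v_p = √[μ(2/r₁ − 1/a_t)] = 9717 m/s.
Δv₁ = v_p − v_c1 = 2015 m/s.
At r₂: circular v_c2 = √(μ/r₂) = 3902 m/s; transfer-apogee v_a = √[μ(2/r₂ − 1/a_t)] = 2494 m/s.
Δv₂ = v_c2 − v_a = 1408 m/s.
Total Δv = Δv₁ + Δv₂ = 3423 m/s = 3.423 km/s.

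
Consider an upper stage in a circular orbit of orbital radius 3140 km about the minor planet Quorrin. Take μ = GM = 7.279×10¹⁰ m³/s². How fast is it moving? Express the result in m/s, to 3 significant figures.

v ≈ 152 m/s

r = 3140 km = 3.140×10⁶ m.
For a circular orbit v = √(μ/r) = √(7.279×10¹⁰ / 3.140×10⁶) = √(2.318×10⁴) = 152.3 m/s.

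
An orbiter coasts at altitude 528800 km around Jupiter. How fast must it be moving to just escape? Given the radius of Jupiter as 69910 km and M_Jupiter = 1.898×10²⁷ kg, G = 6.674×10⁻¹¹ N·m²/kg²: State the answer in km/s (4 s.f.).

μ = GM = 6.674×10⁻¹¹ × 1.898×10²⁷ = 1.267×10¹⁷ m³/s².
r = 69910 + 528800 = 598710 km = 5.9871×10⁸ m.
Escape speed v_esc = √(2μ/r) = √(2 × 1.267×10¹⁷ / 5.987×10⁸) = √(4.232×10⁸) = 20570 m/s.
= 20.57 km/s.

v_esc ≈ 20.57 km/s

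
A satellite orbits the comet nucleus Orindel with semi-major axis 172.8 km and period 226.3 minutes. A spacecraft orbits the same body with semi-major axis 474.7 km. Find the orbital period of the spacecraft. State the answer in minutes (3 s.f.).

Kepler's third law: T² ∝ a³, so T₂ = T₁ (a₂/a₁)^(3/2).
a₂/a₁ = 2.747, (a₂/a₁)^(3/2) = 4.553.
T₂ = 226.3 × 4.553 = 1030 minutes.

T₂ ≈ 1030 minutes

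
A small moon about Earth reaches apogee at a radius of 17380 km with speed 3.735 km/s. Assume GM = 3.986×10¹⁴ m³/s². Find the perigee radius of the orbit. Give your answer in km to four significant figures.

r_a = 1.738×10⁷ m.
Specific energy ε = v²/2 − μ/r = -1.596×10⁷ J/kg, so a = −μ/(2ε) = 1.249×10⁷ m.
The apsides satisfy r_p + r_a = 2a, so the perigee radius is 2a − r_a = 7.596×10⁶ m = 7596.0 km.

perigee radius ≈ 7596 km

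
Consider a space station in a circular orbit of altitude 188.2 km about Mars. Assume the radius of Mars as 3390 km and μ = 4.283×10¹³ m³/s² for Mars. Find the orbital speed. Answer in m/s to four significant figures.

r = 3390 + 188.2 = 3578.2 km = 3.5782×10⁶ m.
For a circular orbit v = √(μ/r) = √(4.283×10¹³ / 3.578×10⁶) = √(1.197×10⁷) = 3460 m/s.

v ≈ 3460 m/s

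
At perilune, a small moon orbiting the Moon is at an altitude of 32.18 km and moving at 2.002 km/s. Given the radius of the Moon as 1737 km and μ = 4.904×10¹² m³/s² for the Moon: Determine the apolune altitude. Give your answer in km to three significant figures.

apolune altitude ≈ 2880 km

r_p = 1737 + 32.18 = 1769.2 km = 1.769×10⁶ m.
Specific energy ε = v²/2 − μ/r = -7.679×10⁵ J/kg, so a = −μ/(2ε) = 3.193×10⁶ m.
The apsides satisfy r_p + r_a = 2a, so the apolune radius is 2a − r_p = 4.617×10⁶ m = 4617.0 km.
Apolune altitude = 4617.0 − 1737 = 2880.0 km.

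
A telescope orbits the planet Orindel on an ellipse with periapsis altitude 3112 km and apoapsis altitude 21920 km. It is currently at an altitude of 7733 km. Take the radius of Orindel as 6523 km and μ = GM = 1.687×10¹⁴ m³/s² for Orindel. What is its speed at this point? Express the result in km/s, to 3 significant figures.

r_p = 6523 + 3112 = 9635.0 km = 9.6350×10⁶ m.
r_a = 6523 + 21920 = 28443 km = 2.8443×10⁷ m.
r = 6523 + 7733 = 14256 km = 1.426×10⁷ m.
Semi-major axis a = (r_p + r_a)/2 = 19039 km = 1.904×10⁷ m.
Vis-viva: v² = μ(2/r − 1/a) = 1.687×10¹⁴ × (1.403×10⁻⁷ − 5.252×10⁻⁸) = 1.481×10⁷ m²/s².
v = 3848 m/s = 3.848 km/s.

v ≈ 3.85 km/s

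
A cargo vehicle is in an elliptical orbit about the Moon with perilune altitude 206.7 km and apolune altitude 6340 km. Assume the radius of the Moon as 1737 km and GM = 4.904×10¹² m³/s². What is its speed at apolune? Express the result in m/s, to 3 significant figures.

v ≈ 485 m/s

r_p = 1737 + 206.7 = 1943.7 km = 1.9437×10⁶ m.
r_a = 1737 + 6340 = 8077.0 km = 8.0770×10⁶ m.
Semi-major axis a = (r_p + r_a)/2 = 5010.4 km = 5.010×10⁶ m.
Vis-viva: v² = μ(2/r − 1/a) = 4.904×10¹² × (2.476×10⁻⁷ − 1.996×10⁻⁷) = 2.355×10⁵ m²/s².
v = 485.3 m/s.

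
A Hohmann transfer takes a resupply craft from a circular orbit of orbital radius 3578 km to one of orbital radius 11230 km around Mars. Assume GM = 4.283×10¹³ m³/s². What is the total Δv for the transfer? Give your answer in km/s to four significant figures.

Δv_total ≈ 1.396 km/s

r₁ = 3578 km = 3.578×10⁶ m.
r₂ = 11230 km = 1.123×10⁷ m.
Transfer ellipse a_t = (r₁ + r₂)/2 = 7.404×10⁶ m.
At r₁: circular v_c1 = √(μ/r₁) = 3460 m/s; transfer-periapsis v_p = √[μ(2/r₁ − 1/a_t)] = 4261 m/s.
Δv₁ = v_p − v_c1 = 801.2 m/s.
At r₂: circular v_c2 = √(μ/r₂) = 1953 m/s; transfer-apoapsis v_a = √[μ(2/r₂ − 1/a_t)] = 1358 m/s.
Δv₂ = v_c2 − v_a = 595.3 m/s.
Total Δv = Δv₁ + Δv₂ = 1396 m/s = 1.396 km/s.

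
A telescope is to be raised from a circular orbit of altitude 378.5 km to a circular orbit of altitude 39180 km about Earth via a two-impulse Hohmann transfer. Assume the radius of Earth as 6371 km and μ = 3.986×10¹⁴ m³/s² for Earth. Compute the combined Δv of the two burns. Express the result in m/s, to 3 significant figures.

r₁ = 6371 + 378.5 = 6749.5 km = 6.7495×10⁶ m.
r₂ = 6371 + 39180 = 45551 km = 4.5551×10⁷ m.
Transfer ellipse a_t = (r₁ + r₂)/2 = 2.615×10⁷ m.
At r₁: circular v_c1 = √(μ/r₁) = 7685 m/s; transfer-perigee v_p = √[μ(2/r₁ − 1/a_t)] = 10140 m/s.
Δv₁ = v_p − v_c1 = 2458 m/s.
At r₂: circular v_c2 = √(μ/r₂) = 2958 m/s; transfer-apogee v_a = √[μ(2/r₂ − 1/a_t)] = 1503 m/s.
Δv₂ = v_c2 − v_a = 1455 m/s.
Total Δv = Δv₁ + Δv₂ = 3913 m/s.

Δv_total ≈ 3910 m/s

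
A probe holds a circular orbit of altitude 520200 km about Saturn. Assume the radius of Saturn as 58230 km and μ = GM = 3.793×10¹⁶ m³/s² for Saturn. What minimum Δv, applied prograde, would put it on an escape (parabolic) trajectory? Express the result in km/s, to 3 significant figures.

r = 58230 + 520200 = 578430 km = 5.7843×10⁸ m.
Circular speed v_c = √(μ/r) = 8098 m/s.
Escape speed v_esc = √(2μ/r) = √2 × v_c = 11450 m/s.
Δv = v_esc − v_c = 3354 m/s = 3.354 km/s.

Δv ≈ 3.35 km/s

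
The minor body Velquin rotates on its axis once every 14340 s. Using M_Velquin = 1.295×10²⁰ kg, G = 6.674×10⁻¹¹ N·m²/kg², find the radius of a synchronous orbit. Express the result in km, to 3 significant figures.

μ = GM = 6.674×10⁻¹¹ × 1.295×10²⁰ = 8.643×10⁹ m³/s².
A synchronous orbit has period T, so by Kepler's third law a = (μT²/4π²)^(1/3).
μT²/4π² = 8.643×10⁹ × (1.434×10⁴)² / 39.48 = 4.502×10¹⁶ m³.
a = 3.557×10⁵ m = 355.74 km.

r_sync ≈ 356 km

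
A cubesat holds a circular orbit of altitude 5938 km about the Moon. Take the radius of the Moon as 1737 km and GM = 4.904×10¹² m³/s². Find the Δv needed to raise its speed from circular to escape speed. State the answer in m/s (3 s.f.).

r = 1737 + 5938 = 7675.0 km = 7.6750×10⁶ m.
Circular speed v_c = √(μ/r) = 799.3 m/s.
Escape speed v_esc = √(2μ/r) = √2 × v_c = 1130 m/s.
Δv = v_esc − v_c = 331.1 m/s.

Δv ≈ 331 m/s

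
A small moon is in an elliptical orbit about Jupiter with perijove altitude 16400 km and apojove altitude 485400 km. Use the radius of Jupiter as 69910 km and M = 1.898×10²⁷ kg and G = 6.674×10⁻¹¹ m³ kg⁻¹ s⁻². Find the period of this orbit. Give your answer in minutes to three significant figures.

T ≈ 1690 minutes

μ = GM = 6.674×10⁻¹¹ × 1.898×10²⁷ = 1.267×10¹⁷ m³/s².
r_p = 69910 + 16400 = 86310 km = 8.6310×10⁷ m.
r_a = 69910 + 485400 = 555310 km = 5.5531×10⁸ m.
Semi-major axis a = (r_p + r_a)/2 = (86310 + 5.5531×10⁵)/2 = 3.2081×10⁵ km = 3.208×10⁸ m.
By Kepler's third law T = 2π√(a³/μ) = 2π × 1.614×10⁴ = 1.014×10⁵ s.
= 1691 minutes.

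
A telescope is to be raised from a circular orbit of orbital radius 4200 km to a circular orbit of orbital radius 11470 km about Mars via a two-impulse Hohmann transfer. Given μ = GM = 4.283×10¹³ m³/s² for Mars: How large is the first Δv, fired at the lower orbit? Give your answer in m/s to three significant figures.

Δv ≈ 670 m/s

r₁ = 4200 km = 4.200×10⁶ m.
r₂ = 11470 km = 1.147×10⁷ m.
Transfer ellipse a_t = (r₁ + r₂)/2 = 7.835×10⁶ m.
At r₁: circular v_c1 = √(μ/r₁) = 3193 m/s; transfer-periapsis v_p = √[μ(2/r₁ − 1/a_t)] = 3864 m/s.
Δv₁ = v_p − v_c1 = 670.4 m/s.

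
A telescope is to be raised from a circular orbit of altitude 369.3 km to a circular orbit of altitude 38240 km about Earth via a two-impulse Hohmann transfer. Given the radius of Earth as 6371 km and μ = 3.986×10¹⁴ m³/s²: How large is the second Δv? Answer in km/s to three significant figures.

Δv ≈ 1.46 km/s

r₁ = 6371 + 369.3 = 6740.3 km = 6.7403×10⁶ m.
r₂ = 6371 + 38240 = 44611 km = 4.4611×10⁷ m.
Transfer ellipse a_t = (r₁ + r₂)/2 = 2.568×10⁷ m.
At r₁: circular v_c1 = √(μ/r₁) = 7690 m/s; transfer-perigee v_p = √[μ(2/r₁ − 1/a_t)] = 10140 m/s.
At r₂: circular v_c2 = √(μ/r₂) = 2989 m/s; transfer-apogee v_a = √[μ(2/r₂ − 1/a_t)] = 1532 m/s.
Δv₂ = v_c2 − v_a = 1458 m/s.
= 1.458 km/s.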